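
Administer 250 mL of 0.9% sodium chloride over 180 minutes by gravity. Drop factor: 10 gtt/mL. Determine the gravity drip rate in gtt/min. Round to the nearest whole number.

14 gtt/min

250 mL ÷ (180 min) = 1.388889 mL/min
1.388889 mL/min × 10 gtt/mL = 13.88889 gtt/min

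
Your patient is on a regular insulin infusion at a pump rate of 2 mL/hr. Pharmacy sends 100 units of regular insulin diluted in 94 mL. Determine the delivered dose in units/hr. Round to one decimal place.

Concentration = 100 units ÷ 94 mL = 1.06383 units/mL
Drug rate = 2 mL/hr × 1.06383 units/mL = 2.12766 units/hr

2.1 units/hr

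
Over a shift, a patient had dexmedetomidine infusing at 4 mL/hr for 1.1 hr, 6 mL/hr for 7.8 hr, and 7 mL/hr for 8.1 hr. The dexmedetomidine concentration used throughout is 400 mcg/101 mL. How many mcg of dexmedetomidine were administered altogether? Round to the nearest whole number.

427 mcg

Concentration = 400 mcg ÷ 101 mL = 3.960396 mcg/mL
Stage 1: 4 mL/hr × 1.1 hr = 4.4 mL → 4.4 mL × 3.960396 mcg/mL = 17.42574 mcg
Stage 2: 6 mL/hr × 7.8 hr = 46.8 mL → 46.8 mL × 3.960396 mcg/mL = 185.3465 mcg
Stage 3: 7 mL/hr × 8.1 hr = 56.7 mL → 56.7 mL × 3.960396 mcg/mL = 224.5545 mcg
Total = 17.42574 + 185.3465 + 224.5545 = 427.3267 mcg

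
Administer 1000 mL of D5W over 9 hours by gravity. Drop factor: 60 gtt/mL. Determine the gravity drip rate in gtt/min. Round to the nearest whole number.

1000 mL ÷ (9 hr × 60 = 540 min) = 1.851852 mL/min
1.851852 mL/min × 60 gtt/mL = 111.1111 gtt/min

111 gtt/min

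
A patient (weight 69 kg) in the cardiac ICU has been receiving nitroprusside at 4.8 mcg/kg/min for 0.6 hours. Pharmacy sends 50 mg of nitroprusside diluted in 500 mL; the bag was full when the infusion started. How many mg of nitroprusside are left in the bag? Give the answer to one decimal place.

38.1 mg

Dose = 4.8 mcg/kg/min × 69 kg = 331.2 mcg/min
331.2 mcg/min × 60 min/hr = 19872 mcg/hr
Concentration = 50 mg ÷ 500 mL = 0.1 mg/mL = 100 mcg/mL
Rate = 19872 mcg/hr ÷ 100 mcg/mL = 198.72 mL/hr
Volume infused = 198.72 mL/hr × 0.6 hr = 119.232 mL
Volume remaining = 500 − 119.232 = 380.768 mL
Drug remaining = 380.768 mL × 100 mcg/mL = 38076.8 mcg = 38.0768 mg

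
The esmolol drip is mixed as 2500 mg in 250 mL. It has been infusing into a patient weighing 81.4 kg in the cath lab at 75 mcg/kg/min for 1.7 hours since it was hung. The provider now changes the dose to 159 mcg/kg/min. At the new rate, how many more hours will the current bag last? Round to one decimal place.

2.4 hours

Initial rate:
Dose = 75 mcg/kg/min × 81.4 kg = 6105 mcg/min
6105 mcg/min × 60 min/hr = 366300 mcg/hr
Concentration = 2500 mg ÷ 250 mL = 10 mg/mL = 10000 mcg/mL
Rate = 366300 mcg/hr ÷ 10000 mcg/mL = 36.63 mL/hr
Volume infused so far = 36.63 mL/hr × 1.7 hr = 62.271 mL
Volume remaining = 250 − 62.271 = 187.729 mL
New rate:
Dose = 159 mcg/kg/min × 81.4 kg = 12942.6 mcg/min
12942.6 mcg/min × 60 min/hr = 776556 mcg/hr
Rate = 776556 mcg/hr ÷ 10000 mcg/mL = 77.6556 mL/hr
Time remaining = 187.729 mL ÷ 77.6556 mL/hr = 2.417456 hr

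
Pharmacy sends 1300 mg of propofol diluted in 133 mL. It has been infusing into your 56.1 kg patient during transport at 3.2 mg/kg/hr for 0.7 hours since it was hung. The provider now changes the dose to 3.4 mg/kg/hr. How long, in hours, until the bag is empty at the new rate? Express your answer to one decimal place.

Initial rate:
Dose = 3.2 mg/kg/hr × 56.1 kg = 179.52 mg/hr
Concentration = 1300 mg ÷ 133 mL = 9.774436 mg/mL
Rate = 179.52 mg/hr ÷ 9.774436 mg/mL = 18.36628 mL/hr
Volume infused so far = 18.36628 mL/hr × 0.7 hr = 12.85639 mL
Volume remaining = 133 − 12.85639 = 120.1436 mL
New rate:
Dose = 3.4 mg/kg/hr × 56.1 kg = 190.74 mg/hr
Rate = 190.74 mg/hr ÷ 9.774436 mg/mL = 19.51417 mL/hr
Time remaining = 120.1436 mL ÷ 19.51417 mL/hr = 6.156737 hr

6.2 hours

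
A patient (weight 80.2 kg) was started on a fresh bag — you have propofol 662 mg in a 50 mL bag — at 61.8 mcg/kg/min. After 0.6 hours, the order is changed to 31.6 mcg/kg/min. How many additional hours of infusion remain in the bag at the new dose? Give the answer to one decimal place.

3.2 hours

Initial rate:
Dose = 61.8 mcg/kg/min × 80.2 kg = 4956.36 mcg/min
4956.36 mcg/min × 60 min/hr = 297381.6 mcg/hr
Concentration = 662 mg ÷ 50 mL = 13.24 mg/mL = 13240 mcg/mL
Rate = 297381.6 mcg/hr ÷ 13240 mcg/mL = 22.46085 mL/hr
Volume infused so far = 22.46085 mL/hr × 0.6 hr = 13.47651 mL
Volume remaining = 50 − 13.47651 = 36.52349 mL
New rate:
Dose = 31.6 mcg/kg/min × 80.2 kg = 2534.32 mcg/min
2534.32 mcg/min × 60 min/hr = 152059.2 mcg/hr
Rate = 152059.2 mcg/hr ÷ 13240 mcg/mL = 11.48483 mL/hr
Time remaining = 36.52349 mL ÷ 11.48483 mL/hr = 3.18015 hr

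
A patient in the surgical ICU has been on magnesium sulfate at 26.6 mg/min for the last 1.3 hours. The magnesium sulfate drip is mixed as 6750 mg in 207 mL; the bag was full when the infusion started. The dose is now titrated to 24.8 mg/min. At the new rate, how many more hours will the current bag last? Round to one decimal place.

3.1 hours

Initial rate:
26.6 mg/min × 60 min/hr = 1596 mg/hr
Concentration = 6750 mg ÷ 207 mL = 32.6087 mg/mL
Rate = 1596 mg/hr ÷ 32.6087 mg/mL = 48.944 mL/hr
Volume infused so far = 48.944 mL/hr × 1.3 hr = 63.6272 mL
Volume remaining = 207 − 63.6272 = 143.3728 mL
New rate:
24.8 mg/min × 60 min/hr = 1488 mg/hr
Rate = 1488 mg/hr ÷ 32.6087 mg/mL = 45.632 mL/hr
Time remaining = 143.3728 mL ÷ 45.632 mL/hr = 3.141935 hr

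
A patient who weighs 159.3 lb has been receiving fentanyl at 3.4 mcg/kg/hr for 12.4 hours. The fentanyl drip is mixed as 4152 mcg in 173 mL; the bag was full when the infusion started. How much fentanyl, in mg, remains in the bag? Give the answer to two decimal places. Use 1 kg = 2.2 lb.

Weight = 159.3 lb ÷ 2.2 lb/kg = 72.40909 kg
Dose = 3.4 mcg/kg/hr × 72.40909 kg = 246.1909 mcg/hr
Concentration = 4152 mcg ÷ 173 mL = 24 mcg/mL
Rate = 246.1909 mcg/hr ÷ 24 mcg/mL = 10.25795 mL/hr
Volume infused = 10.25795 mL/hr × 12.4 hr = 127.1986 mL
Volume remaining = 173 − 127.1986 = 45.80136 mL
Drug remaining = 45.80136 mL × 24 mcg/mL = 1099.233 mcg = 1.099233 mg

1.10 mg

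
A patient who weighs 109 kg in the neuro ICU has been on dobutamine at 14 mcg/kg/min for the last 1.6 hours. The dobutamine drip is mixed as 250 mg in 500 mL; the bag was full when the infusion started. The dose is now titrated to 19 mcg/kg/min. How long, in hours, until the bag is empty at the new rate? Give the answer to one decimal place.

0.8 hours

Initial rate:
Dose = 14 mcg/kg/min × 109 kg = 1526 mcg/min
1526 mcg/min × 60 min/hr = 91560 mcg/hr
Concentration = 250 mg ÷ 500 mL = 0.5 mg/mL = 500 mcg/mL
Rate = 91560 mcg/hr ÷ 500 mcg/mL = 183.12 mL/hr
Volume infused so far = 183.12 mL/hr × 1.6 hr = 292.992 mL
Volume remaining = 500 − 292.992 = 207.008 mL
New rate:
Dose = 19 mcg/kg/min × 109 kg = 2071 mcg/min
2071 mcg/min × 60 min/hr = 124260 mcg/hr
Rate = 124260 mcg/hr ÷ 500 mcg/mL = 248.52 mL/hr
Time remaining = 207.008 mL ÷ 248.52 mL/hr = 0.8329631 hr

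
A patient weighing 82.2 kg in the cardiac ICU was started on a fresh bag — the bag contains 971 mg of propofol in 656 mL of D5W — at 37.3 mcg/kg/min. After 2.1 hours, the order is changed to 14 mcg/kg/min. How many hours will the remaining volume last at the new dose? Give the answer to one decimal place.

Initial rate:
Dose = 37.3 mcg/kg/min × 82.2 kg = 3066.06 mcg/min
3066.06 mcg/min × 60 min/hr = 183963.6 mcg/hr
Concentration = 971 mg ÷ 656 mL = 1.480183 mg/mL = 1480.183 mcg/mL
Rate = 183963.6 mcg/hr ÷ 1480.183 mcg/mL = 124.2844 mL/hr
Volume infused so far = 124.2844 mL/hr × 2.1 hr = 260.9972 mL
Volume remaining = 656 − 260.9972 = 395.0028 mL
New rate:
Dose = 14 mcg/kg/min × 82.2 kg = 1150.8 mcg/min
1150.8 mcg/min × 60 min/hr = 69048 mcg/hr
Rate = 69048 mcg/hr ÷ 1480.183 mcg/mL = 46.64829 mL/hr
Time remaining = 395.0028 mL ÷ 46.64829 mL/hr = 8.467681 hr

8.5 hours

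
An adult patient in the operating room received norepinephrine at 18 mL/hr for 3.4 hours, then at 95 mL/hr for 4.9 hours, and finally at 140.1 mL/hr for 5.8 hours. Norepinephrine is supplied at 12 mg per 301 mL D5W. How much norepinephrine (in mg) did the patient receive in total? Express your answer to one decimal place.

53.4 mg

Concentration = 12 mg ÷ 301 mL = 0.03986711 mg/mL
Stage 1: 18 mL/hr × 3.4 hr = 61.2 mL → 61.2 mL × 0.03986711 mg/mL = 2.439867 mg
Stage 2: 95 mL/hr × 4.9 hr = 465.5 mL → 465.5 mL × 0.03986711 mg/mL = 18.55814 mg
Stage 3: 140.1 mL/hr × 5.8 hr = 812.58 mL → 812.58 mL × 0.03986711 mg/mL = 32.39522 mg
Total = 2.439867 + 18.55814 + 32.39522 = 53.39322 mg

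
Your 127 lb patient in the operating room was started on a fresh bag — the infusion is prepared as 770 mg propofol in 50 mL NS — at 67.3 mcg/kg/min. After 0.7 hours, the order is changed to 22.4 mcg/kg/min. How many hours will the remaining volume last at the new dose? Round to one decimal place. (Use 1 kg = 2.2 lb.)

7.8 hours

Initial rate:
Weight = 127 lb ÷ 2.2 lb/kg = 57.72727 kg
Dose = 67.3 mcg/kg/min × 57.72727 kg = 3885.045 mcg/min
3885.045 mcg/min × 60 min/hr = 233102.7 mcg/hr
Concentration = 770 mg ÷ 50 mL = 15.4 mg/mL = 15400 mcg/mL
Rate = 233102.7 mcg/hr ÷ 15400 mcg/mL = 15.13654 mL/hr
Volume infused so far = 15.13654 mL/hr × 0.7 hr = 10.59558 mL
Volume remaining = 50 − 10.59558 = 39.40442 mL
New rate:
Dose = 22.4 mcg/kg/min × 57.72727 kg = 1293.091 mcg/min
1293.091 mcg/min × 60 min/hr = 77585.45 mcg/hr
Rate = 77585.45 mcg/hr ÷ 15400 mcg/mL = 5.038017 mL/hr
Time remaining = 39.40442 mL ÷ 5.038017 mL/hr = 7.821416 hr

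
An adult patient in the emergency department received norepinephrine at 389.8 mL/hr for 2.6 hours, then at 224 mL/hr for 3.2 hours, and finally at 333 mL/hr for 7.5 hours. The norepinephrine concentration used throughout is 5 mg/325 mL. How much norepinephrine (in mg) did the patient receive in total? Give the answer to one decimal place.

Concentration = 5 mg ÷ 325 mL = 0.01538462 mg/mL
Stage 1: 389.8 mL/hr × 2.6 hr = 1013.48 mL → 1013.48 mL × 0.01538462 mg/mL = 15.592 mg
Stage 2: 224 mL/hr × 3.2 hr = 716.8 mL → 716.8 mL × 0.01538462 mg/mL = 11.02769 mg
Stage 3: 333 mL/hr × 7.5 hr = 2497.5 mL → 2497.5 mL × 0.01538462 mg/mL = 38.42308 mg
Total = 15.592 + 11.02769 + 38.42308 = 65.04277 mg

65.0 mg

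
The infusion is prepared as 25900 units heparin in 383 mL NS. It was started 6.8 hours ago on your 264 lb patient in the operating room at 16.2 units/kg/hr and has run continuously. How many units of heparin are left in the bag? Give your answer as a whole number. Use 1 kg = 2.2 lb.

Weight = 264 lb ÷ 2.2 lb/kg = 120 kg
Dose = 16.2 units/kg/hr × 120 kg = 1944 units/hr
Concentration = 25900 units ÷ 383 mL = 67.62402 units/mL
Rate = 1944 units/hr ÷ 67.62402 units/mL = 28.74718 mL/hr
Volume infused = 28.74718 mL/hr × 6.8 hr = 195.4808 mL
Volume remaining = 383 − 195.4808 = 187.5192 mL
Drug remaining = 187.5192 mL × 67.62402 units/mL = 12680.8 units

12681 units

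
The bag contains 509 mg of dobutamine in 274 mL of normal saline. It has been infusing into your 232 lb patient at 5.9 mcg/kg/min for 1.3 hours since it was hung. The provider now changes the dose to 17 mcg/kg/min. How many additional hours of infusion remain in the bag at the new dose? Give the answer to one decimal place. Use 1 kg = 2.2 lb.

Initial rate:
Weight = 232 lb ÷ 2.2 lb/kg = 105.4545 kg
Dose = 5.9 mcg/kg/min × 105.4545 kg = 622.1818 mcg/min
622.1818 mcg/min × 60 min/hr = 37330.91 mcg/hr
Concentration = 509 mg ÷ 274 mL = 1.857664 mg/mL = 1857.664 mcg/mL
Rate = 37330.91 mcg/hr ÷ 1857.664 mcg/mL = 20.09562 mL/hr
Volume infused so far = 20.09562 mL/hr × 1.3 hr = 26.1243 mL
Volume remaining = 274 − 26.1243 = 247.8757 mL
New rate:
Dose = 17 mcg/kg/min × 105.4545 kg = 1792.727 mcg/min
1792.727 mcg/min × 60 min/hr = 107563.6 mcg/hr
Rate = 107563.6 mcg/hr ÷ 1857.664 mcg/mL = 57.90263 mL/hr
Time remaining = 247.8757 mL ÷ 57.90263 mL/hr = 4.280906 hr

4.3 hours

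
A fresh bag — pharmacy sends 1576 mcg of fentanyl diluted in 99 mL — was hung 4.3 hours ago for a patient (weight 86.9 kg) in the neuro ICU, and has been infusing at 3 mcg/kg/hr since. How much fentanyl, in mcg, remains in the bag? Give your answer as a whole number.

455 mcg

Dose = 3 mcg/kg/hr × 86.9 kg = 260.7 mcg/hr
Concentration = 1576 mcg ÷ 99 mL = 15.91919 mcg/mL
Rate = 260.7 mcg/hr ÷ 15.91919 mcg/mL = 16.37646 mL/hr
Volume infused = 16.37646 mL/hr × 4.3 hr = 70.41878 mL
Volume remaining = 99 − 70.41878 = 28.58122 mL
Drug remaining = 28.58122 mL × 15.91919 mcg/mL = 454.99 mcg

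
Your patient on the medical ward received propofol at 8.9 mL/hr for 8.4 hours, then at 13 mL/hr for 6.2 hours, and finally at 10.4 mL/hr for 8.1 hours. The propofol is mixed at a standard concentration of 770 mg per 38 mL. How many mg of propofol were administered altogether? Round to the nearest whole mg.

4855 mg

Concentration = 770 mg ÷ 38 mL = 20.26316 mg/mL
Stage 1: 8.9 mL/hr × 8.4 hr = 74.76 mL → 74.76 mL × 20.26316 mg/mL = 1514.874 mg
Stage 2: 13 mL/hr × 6.2 hr = 80.6 mL → 80.6 mL × 20.26316 mg/mL = 1633.211 mg
Stage 3: 10.4 mL/hr × 8.1 hr = 84.24 mL → 84.24 mL × 20.26316 mg/mL = 1706.968 mg
Total = 1514.874 + 1633.211 + 1706.968 = 4855.053 mg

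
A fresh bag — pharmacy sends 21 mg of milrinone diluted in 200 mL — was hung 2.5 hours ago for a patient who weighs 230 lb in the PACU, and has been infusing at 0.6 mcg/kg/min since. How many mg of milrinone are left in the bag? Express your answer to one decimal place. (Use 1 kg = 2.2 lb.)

11.6 mg

Weight = 230 lb ÷ 2.2 lb/kg = 104.5455 kg
Dose = 0.6 mcg/kg/min × 104.5455 kg = 62.72727 mcg/min
62.72727 mcg/min × 60 min/hr = 3763.636 mcg/hr
Concentration = 21 mg ÷ 200 mL = 0.105 mg/mL = 105 mcg/mL
Rate = 3763.636 mcg/hr ÷ 105 mcg/mL = 35.84416 mL/hr
Volume infused = 35.84416 mL/hr × 2.5 hr = 89.61039 mL
Volume remaining = 200 − 89.61039 = 110.3896 mL
Drug remaining = 110.3896 mL × 105 mcg/mL = 11590.91 mcg = 11.59091 mg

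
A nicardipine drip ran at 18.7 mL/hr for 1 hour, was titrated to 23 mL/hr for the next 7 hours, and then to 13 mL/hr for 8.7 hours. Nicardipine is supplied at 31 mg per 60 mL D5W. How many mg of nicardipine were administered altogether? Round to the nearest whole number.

151 mg

Concentration = 31 mg ÷ 60 mL = 0.5166667 mg/mL
Stage 1: 18.7 mL/hr × 1 hr = 18.7 mL → 18.7 mL × 0.5166667 mg/mL = 9.661667 mg
Stage 2: 23 mL/hr × 7 hr = 161 mL → 161 mL × 0.5166667 mg/mL = 83.18333 mg
Stage 3: 13 mL/hr × 8.7 hr = 113.1 mL → 113.1 mL × 0.5166667 mg/mL = 58.435 mg
Total = 9.661667 + 83.18333 + 58.435 = 151.28 mg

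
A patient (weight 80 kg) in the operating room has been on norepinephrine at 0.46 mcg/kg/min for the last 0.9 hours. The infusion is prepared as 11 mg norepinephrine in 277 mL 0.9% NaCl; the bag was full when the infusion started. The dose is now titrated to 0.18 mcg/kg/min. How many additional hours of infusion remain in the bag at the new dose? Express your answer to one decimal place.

Initial rate:
Dose = 0.46 mcg/kg/min × 80 kg = 36.8 mcg/min
36.8 mcg/min × 60 min/hr = 2208 mcg/hr
Concentration = 11 mg ÷ 277 mL = 0.03971119 mg/mL = 39.71119 mcg/mL
Rate = 2208 mcg/hr ÷ 39.71119 mcg/mL = 55.60145 mL/hr
Volume infused so far = 55.60145 mL/hr × 0.9 hr = 50.04131 mL
Volume remaining = 277 − 50.04131 = 226.9587 mL
New rate:
Dose = 0.18 mcg/kg/min × 80 kg = 14.4 mcg/min
14.4 mcg/min × 60 min/hr = 864 mcg/hr
Rate = 864 mcg/hr ÷ 39.71119 mcg/mL = 21.75709 mL/hr
Time remaining = 226.9587 mL ÷ 21.75709 mL/hr = 10.43148 hr

10.4 hours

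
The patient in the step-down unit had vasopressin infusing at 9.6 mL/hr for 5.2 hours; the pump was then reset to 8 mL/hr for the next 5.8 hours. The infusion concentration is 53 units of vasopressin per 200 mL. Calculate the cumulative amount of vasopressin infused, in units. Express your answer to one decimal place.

Concentration = 53 units ÷ 200 mL = 0.265 units/mL
Stage 1: 9.6 mL/hr × 5.2 hr = 49.92 mL → 49.92 mL × 0.265 units/mL = 13.2288 units
Stage 2: 8 mL/hr × 5.8 hr = 46.4 mL → 46.4 mL × 0.265 units/mL = 12.296 units
Total = 13.2288 + 12.296 = 25.5248 units

25.5 units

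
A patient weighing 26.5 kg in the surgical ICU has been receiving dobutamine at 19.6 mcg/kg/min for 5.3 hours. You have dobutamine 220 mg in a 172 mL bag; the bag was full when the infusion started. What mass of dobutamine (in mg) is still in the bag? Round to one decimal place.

Dose = 19.6 mcg/kg/min × 26.5 kg = 519.4 mcg/min
519.4 mcg/min × 60 min/hr = 31164 mcg/hr
Concentration = 220 mg ÷ 172 mL = 1.27907 mg/mL = 1279.07 mcg/mL
Rate = 31164 mcg/hr ÷ 1279.07 mcg/mL = 24.36458 mL/hr
Volume infused = 24.36458 mL/hr × 5.3 hr = 129.1323 mL
Volume remaining = 172 − 129.1323 = 42.86772 mL
Drug remaining = 42.86772 mL × 1279.07 mcg/mL = 54830.8 mcg = 54.8308 mg

54.8 mg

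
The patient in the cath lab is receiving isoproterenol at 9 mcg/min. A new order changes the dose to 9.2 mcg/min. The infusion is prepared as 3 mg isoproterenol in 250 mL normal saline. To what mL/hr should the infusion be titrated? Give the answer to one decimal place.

9.2 mcg/min × 60 min/hr = 552 mcg/hr
Concentration = 3 mg ÷ 250 mL = 0.012 mg/mL = 12 mcg/mL
Rate = 552 mcg/hr ÷ 12 mcg/mL = 46 mL/hr

46.0 mL/hr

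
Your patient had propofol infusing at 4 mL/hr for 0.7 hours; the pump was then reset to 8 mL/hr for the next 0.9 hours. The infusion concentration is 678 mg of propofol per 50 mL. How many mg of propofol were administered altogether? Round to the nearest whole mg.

136 mg

Concentration = 678 mg ÷ 50 mL = 13.56 mg/mL
Stage 1: 4 mL/hr × 0.7 hr = 2.8 mL → 2.8 mL × 13.56 mg/mL = 37.968 mg
Stage 2: 8 mL/hr × 0.9 hr = 7.2 mL → 7.2 mL × 13.56 mg/mL = 97.632 mg
Total = 37.968 + 97.632 = 135.6 mg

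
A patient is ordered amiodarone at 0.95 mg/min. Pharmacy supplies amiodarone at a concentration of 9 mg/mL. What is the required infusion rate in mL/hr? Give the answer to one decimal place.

6.3 mL/hr

0.95 mg/min × 60 min/hr = 57 mg/hr
Rate = 57 mg/hr ÷ 9 mg/mL = 6.333333 mL/hr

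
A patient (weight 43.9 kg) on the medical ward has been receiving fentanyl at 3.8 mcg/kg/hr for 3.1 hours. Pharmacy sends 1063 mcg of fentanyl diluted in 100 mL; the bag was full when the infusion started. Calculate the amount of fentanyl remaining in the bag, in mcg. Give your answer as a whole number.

546 mcg

Dose = 3.8 mcg/kg/hr × 43.9 kg = 166.82 mcg/hr
Concentration = 1063 mcg ÷ 100 mL = 10.63 mcg/mL
Rate = 166.82 mcg/hr ÷ 10.63 mcg/mL = 15.69332 mL/hr
Volume infused = 15.69332 mL/hr × 3.1 hr = 48.64929 mL
Volume remaining = 100 − 48.64929 = 51.35071 mL
Drug remaining = 51.35071 mL × 10.63 mcg/mL = 545.858 mcg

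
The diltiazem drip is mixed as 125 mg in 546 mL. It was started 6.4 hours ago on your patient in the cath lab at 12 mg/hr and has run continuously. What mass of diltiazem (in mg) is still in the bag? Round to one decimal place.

Concentration = 125 mg ÷ 546 mL = 0.2289377 mg/mL
Rate = 12 mg/hr ÷ 0.2289377 mg/mL = 52.416 mL/hr
Volume infused = 52.416 mL/hr × 6.4 hr = 335.4624 mL
Volume remaining = 546 − 335.4624 = 210.5376 mL
Drug remaining = 210.5376 mL × 0.2289377 mg/mL = 48.2 mg

48.2 mg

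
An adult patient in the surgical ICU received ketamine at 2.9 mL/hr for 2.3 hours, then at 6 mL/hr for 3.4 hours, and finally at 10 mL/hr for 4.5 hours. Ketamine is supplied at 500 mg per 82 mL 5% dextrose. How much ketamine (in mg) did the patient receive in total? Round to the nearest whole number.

439 mg

Concentration = 500 mg ÷ 82 mL = 6.097561 mg/mL
Stage 1: 2.9 mL/hr × 2.3 hr = 6.67 mL → 6.67 mL × 6.097561 mg/mL = 40.67073 mg
Stage 2: 6 mL/hr × 3.4 hr = 20.4 mL → 20.4 mL × 6.097561 mg/mL = 124.3902 mg
Stage 3: 10 mL/hr × 4.5 hr = 45 mL → 45 mL × 6.097561 mg/mL = 274.3902 mg
Total = 40.67073 + 124.3902 + 274.3902 = 439.4512 mg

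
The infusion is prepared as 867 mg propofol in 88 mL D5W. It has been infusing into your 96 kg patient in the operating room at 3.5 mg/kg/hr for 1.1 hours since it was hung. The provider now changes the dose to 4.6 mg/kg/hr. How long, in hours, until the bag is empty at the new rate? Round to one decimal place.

Initial rate:
Dose = 3.5 mg/kg/hr × 96 kg = 336 mg/hr
Concentration = 867 mg ÷ 88 mL = 9.852273 mg/mL
Rate = 336 mg/hr ÷ 9.852273 mg/mL = 34.10381 mL/hr
Volume infused so far = 34.10381 mL/hr × 1.1 hr = 37.51419 mL
Volume remaining = 88 − 37.51419 = 50.48581 mL
New rate:
Dose = 4.6 mg/kg/hr × 96 kg = 441.6 mg/hr
Rate = 441.6 mg/hr ÷ 9.852273 mg/mL = 44.82215 mL/hr
Time remaining = 50.48581 mL ÷ 44.82215 mL/hr = 1.126359 hr

1.1 hours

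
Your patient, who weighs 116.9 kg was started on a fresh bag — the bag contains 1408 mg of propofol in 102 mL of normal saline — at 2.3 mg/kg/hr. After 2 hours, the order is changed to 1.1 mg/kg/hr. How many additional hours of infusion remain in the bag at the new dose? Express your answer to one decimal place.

Initial rate:
Dose = 2.3 mg/kg/hr × 116.9 kg = 268.87 mg/hr
Concentration = 1408 mg ÷ 102 mL = 13.80392 mg/mL
Rate = 268.87 mg/hr ÷ 13.80392 mg/mL = 19.4778 mL/hr
Volume infused so far = 19.4778 mL/hr × 2 hr = 38.9556 mL
Volume remaining = 102 − 38.9556 = 63.0444 mL
New rate:
Dose = 1.1 mg/kg/hr × 116.9 kg = 128.59 mg/hr
Rate = 128.59 mg/hr ÷ 13.80392 mg/mL = 9.315469 mL/hr
Time remaining = 63.0444 mL ÷ 9.315469 mL/hr = 6.767711 hr

6.8 hours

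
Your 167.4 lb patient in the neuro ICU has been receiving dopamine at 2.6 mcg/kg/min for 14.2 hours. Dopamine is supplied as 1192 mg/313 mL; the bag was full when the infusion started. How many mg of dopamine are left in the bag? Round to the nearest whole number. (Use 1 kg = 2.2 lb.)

1023 mg

Weight = 167.4 lb ÷ 2.2 lb/kg = 76.09091 kg
Dose = 2.6 mcg/kg/min × 76.09091 kg = 197.8364 mcg/min
197.8364 mcg/min × 60 min/hr = 11870.18 mcg/hr
Concentration = 1192 mg ÷ 313 mL = 3.808307 mg/mL = 3808.307 mcg/mL
Rate = 11870.18 mcg/hr ÷ 3808.307 mcg/mL = 3.116919 mL/hr
Volume infused = 3.116919 mL/hr × 14.2 hr = 44.26024 mL
Volume remaining = 313 − 44.26024 = 268.7398 mL
Drug remaining = 268.7398 mL × 3808.307 mcg/mL = 1023443 mcg = 1023.443 mg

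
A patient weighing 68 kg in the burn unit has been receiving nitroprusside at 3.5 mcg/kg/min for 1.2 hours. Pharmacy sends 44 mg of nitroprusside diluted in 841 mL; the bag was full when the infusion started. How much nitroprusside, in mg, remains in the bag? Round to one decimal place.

Dose = 3.5 mcg/kg/min × 68 kg = 238 mcg/min
238 mcg/min × 60 min/hr = 14280 mcg/hr
Concentration = 44 mg ÷ 841 mL = 0.05231867 mg/mL = 52.31867 mcg/mL
Rate = 14280 mcg/hr ÷ 52.31867 mcg/mL = 272.9427 mL/hr
Volume infused = 272.9427 mL/hr × 1.2 hr = 327.5313 mL
Volume remaining = 841 − 327.5313 = 513.4687 mL
Drug remaining = 513.4687 mL × 52.31867 mcg/mL = 26864 mcg = 26.864 mg

26.9 mg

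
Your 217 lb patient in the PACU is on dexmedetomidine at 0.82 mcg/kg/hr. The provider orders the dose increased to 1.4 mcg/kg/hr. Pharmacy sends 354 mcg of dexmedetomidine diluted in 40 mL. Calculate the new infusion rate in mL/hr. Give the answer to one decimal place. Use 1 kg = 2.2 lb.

Weight = 217 lb ÷ 2.2 lb/kg = 98.63636 kg
Dose = 1.4 mcg/kg/hr × 98.63636 kg = 138.0909 mcg/hr
Concentration = 354 mcg ÷ 40 mL = 8.85 mcg/mL
Rate = 138.0909 mcg/hr ÷ 8.85 mcg/mL = 15.60349 mL/hr

15.6 mL/hr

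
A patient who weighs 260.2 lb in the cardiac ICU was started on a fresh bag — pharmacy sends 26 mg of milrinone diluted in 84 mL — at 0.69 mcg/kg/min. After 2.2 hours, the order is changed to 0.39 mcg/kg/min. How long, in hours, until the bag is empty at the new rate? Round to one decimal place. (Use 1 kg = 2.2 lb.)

Initial rate:
Weight = 260.2 lb ÷ 2.2 lb/kg = 118.2727 kg
Dose = 0.69 mcg/kg/min × 118.2727 kg = 81.60818 mcg/min
81.60818 mcg/min × 60 min/hr = 4896.491 mcg/hr
Concentration = 26 mg ÷ 84 mL = 0.3095238 mg/mL = 309.5238 mcg/mL
Rate = 4896.491 mcg/hr ÷ 309.5238 mcg/mL = 15.81943 mL/hr
Volume infused so far = 15.81943 mL/hr × 2.2 hr = 34.80275 mL
Volume remaining = 84 − 34.80275 = 49.19725 mL
New rate:
Dose = 0.39 mcg/kg/min × 118.2727 kg = 46.12636 mcg/min
46.12636 mcg/min × 60 min/hr = 2767.582 mcg/hr
Rate = 2767.582 mcg/hr ÷ 309.5238 mcg/mL = 8.941418 mL/hr
Time remaining = 49.19725 mL ÷ 8.941418 mL/hr = 5.502175 hr

5.5 hours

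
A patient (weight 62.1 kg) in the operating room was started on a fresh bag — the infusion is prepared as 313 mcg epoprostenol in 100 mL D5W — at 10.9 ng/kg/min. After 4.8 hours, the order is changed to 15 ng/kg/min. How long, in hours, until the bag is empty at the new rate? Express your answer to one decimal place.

Initial rate:
Dose = 10.9 ng/kg/min × 62.1 kg = 676.89 ng/min
676.89 ng/min × 60 min/hr = 40613.4 ng/hr
Concentration = 313 mcg ÷ 100 mL = 3.13 mcg/mL = 3130 ng/mL
Rate = 40613.4 ng/hr ÷ 3130 ng/mL = 12.97553 mL/hr
Volume infused so far = 12.97553 mL/hr × 4.8 hr = 62.28253 mL
Volume remaining = 100 − 62.28253 = 37.71747 mL
New rate:
Dose = 15 ng/kg/min × 62.1 kg = 931.5 ng/min
931.5 ng/min × 60 min/hr = 55890 ng/hr
Rate = 55890 ng/hr ÷ 3130 ng/mL = 17.85623 mL/hr
Time remaining = 37.71747 mL ÷ 17.85623 mL/hr = 2.112286 hr

2.1 hours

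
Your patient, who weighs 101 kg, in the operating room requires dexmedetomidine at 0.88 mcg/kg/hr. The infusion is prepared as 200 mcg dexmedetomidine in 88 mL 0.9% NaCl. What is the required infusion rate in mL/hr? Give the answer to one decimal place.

39.1 mL/hr

Dose = 0.88 mcg/kg/hr × 101 kg = 88.88 mcg/hr
Concentration = 200 mcg ÷ 88 mL = 2.272727 mcg/mL
Rate = 88.88 mcg/hr ÷ 2.272727 mcg/mL = 39.1072 mL/hr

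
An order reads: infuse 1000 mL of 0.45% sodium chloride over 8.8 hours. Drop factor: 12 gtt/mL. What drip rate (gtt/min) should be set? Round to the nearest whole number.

1000 mL ÷ (8.8 hr × 60 = 528 min) = 1.893939 mL/min
1.893939 mL/min × 12 gtt/mL = 22.72727 gtt/min

23 gtt/min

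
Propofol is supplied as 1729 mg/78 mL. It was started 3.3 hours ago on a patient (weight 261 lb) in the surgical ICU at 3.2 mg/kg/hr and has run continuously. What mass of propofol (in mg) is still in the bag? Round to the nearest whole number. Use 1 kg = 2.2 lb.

Weight = 261 lb ÷ 2.2 lb/kg = 118.6364 kg
Dose = 3.2 mg/kg/hr × 118.6364 kg = 379.6364 mg/hr
Concentration = 1729 mg ÷ 78 mL = 22.16667 mg/mL
Rate = 379.6364 mg/hr ÷ 22.16667 mg/mL = 17.12645 mL/hr
Volume infused = 17.12645 mL/hr × 3.3 hr = 56.51729 mL
Volume remaining = 78 − 56.51729 = 21.48271 mL
Drug remaining = 21.48271 mL × 22.16667 mg/mL = 476.2 mg

476 mg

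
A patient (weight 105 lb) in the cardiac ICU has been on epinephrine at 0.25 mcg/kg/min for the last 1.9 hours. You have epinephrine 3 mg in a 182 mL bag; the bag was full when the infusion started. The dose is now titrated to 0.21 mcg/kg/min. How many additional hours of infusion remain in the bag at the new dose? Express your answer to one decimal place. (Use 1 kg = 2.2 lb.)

Initial rate:
Weight = 105 lb ÷ 2.2 lb/kg = 47.72727 kg
Dose = 0.25 mcg/kg/min × 47.72727 kg = 11.93182 mcg/min
11.93182 mcg/min × 60 min/hr = 715.9091 mcg/hr
Concentration = 3 mg ÷ 182 mL = 0.01648352 mg/mL = 16.48352 mcg/mL
Rate = 715.9091 mcg/hr ÷ 16.48352 mcg/mL = 43.43182 mL/hr
Volume infused so far = 43.43182 mL/hr × 1.9 hr = 82.52045 mL
Volume remaining = 182 − 82.52045 = 99.47955 mL
New rate:
Dose = 0.21 mcg/kg/min × 47.72727 kg = 10.02273 mcg/min
10.02273 mcg/min × 60 min/hr = 601.3636 mcg/hr
Rate = 601.3636 mcg/hr ÷ 16.48352 mcg/mL = 36.48273 mL/hr
Time remaining = 99.47955 mL ÷ 36.48273 mL/hr = 2.726757 hr

2.7 hours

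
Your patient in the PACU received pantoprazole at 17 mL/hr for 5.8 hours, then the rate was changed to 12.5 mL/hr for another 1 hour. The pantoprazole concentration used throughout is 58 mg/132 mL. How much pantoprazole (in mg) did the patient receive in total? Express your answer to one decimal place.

48.8 mg

Concentration = 58 mg ÷ 132 mL = 0.4393939 mg/mL
Stage 1: 17 mL/hr × 5.8 hr = 98.6 mL → 98.6 mL × 0.4393939 mg/mL = 43.32424 mg
Stage 2: 12.5 mL/hr × 1 hr = 12.5 mL → 12.5 mL × 0.4393939 mg/mL = 5.492424 mg
Total = 43.32424 + 5.492424 = 48.81667 mg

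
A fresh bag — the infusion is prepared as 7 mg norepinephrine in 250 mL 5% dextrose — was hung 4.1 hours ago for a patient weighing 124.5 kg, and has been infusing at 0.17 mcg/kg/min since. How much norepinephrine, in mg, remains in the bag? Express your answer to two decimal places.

Dose = 0.17 mcg/kg/min × 124.5 kg = 21.165 mcg/min
21.165 mcg/min × 60 min/hr = 1269.9 mcg/hr
Concentration = 7 mg ÷ 250 mL = 0.028 mg/mL = 28 mcg/mL
Rate = 1269.9 mcg/hr ÷ 28 mcg/mL = 45.35357 mL/hr
Volume infused = 45.35357 mL/hr × 4.1 hr = 185.9496 mL
Volume remaining = 250 − 185.9496 = 64.05036 mL
Drug remaining = 64.05036 mL × 28 mcg/mL = 1793.41 mcg = 1.79341 mg

1.79 mg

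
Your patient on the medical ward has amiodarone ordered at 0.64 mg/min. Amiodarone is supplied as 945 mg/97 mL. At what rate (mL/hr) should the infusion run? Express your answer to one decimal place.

0.64 mg/min × 60 min/hr = 38.4 mg/hr
Concentration = 945 mg ÷ 97 mL = 9.742268 mg/mL
Rate = 38.4 mg/hr ÷ 9.742268 mg/mL = 3.941587 mL/hr

3.9 mL/hr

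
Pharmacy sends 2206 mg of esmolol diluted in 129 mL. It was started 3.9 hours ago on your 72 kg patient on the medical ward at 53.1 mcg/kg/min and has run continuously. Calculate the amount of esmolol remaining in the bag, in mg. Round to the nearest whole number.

1311 mg

Dose = 53.1 mcg/kg/min × 72 kg = 3823.2 mcg/min
3823.2 mcg/min × 60 min/hr = 229392 mcg/hr
Concentration = 2206 mg ÷ 129 mL = 17.10078 mg/mL = 17100.78 mcg/mL
Rate = 229392 mcg/hr ÷ 17100.78 mcg/mL = 13.41413 mL/hr
Volume infused = 13.41413 mL/hr × 3.9 hr = 52.3151 mL
Volume remaining = 129 − 52.3151 = 76.6849 mL
Drug remaining = 76.6849 mL × 17100.78 mcg/mL = 1311371 mcg = 1311.371 mg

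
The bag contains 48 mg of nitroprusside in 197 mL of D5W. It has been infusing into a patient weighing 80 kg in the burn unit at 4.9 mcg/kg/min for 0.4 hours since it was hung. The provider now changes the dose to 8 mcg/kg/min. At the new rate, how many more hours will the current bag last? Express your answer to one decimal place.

Initial rate:
Dose = 4.9 mcg/kg/min × 80 kg = 392 mcg/min
392 mcg/min × 60 min/hr = 23520 mcg/hr
Concentration = 48 mg ÷ 197 mL = 0.2436548 mg/mL = 243.6548 mcg/mL
Rate = 23520 mcg/hr ÷ 243.6548 mcg/mL = 96.53 mL/hr
Volume infused so far = 96.53 mL/hr × 0.4 hr = 38.612 mL
Volume remaining = 197 − 38.612 = 158.388 mL
New rate:
Dose = 8 mcg/kg/min × 80 kg = 640 mcg/min
640 mcg/min × 60 min/hr = 38400 mcg/hr
Rate = 38400 mcg/hr ÷ 243.6548 mcg/mL = 157.6 mL/hr
Time remaining = 158.388 mL ÷ 157.6 mL/hr = 1.005 hr

1.0 hours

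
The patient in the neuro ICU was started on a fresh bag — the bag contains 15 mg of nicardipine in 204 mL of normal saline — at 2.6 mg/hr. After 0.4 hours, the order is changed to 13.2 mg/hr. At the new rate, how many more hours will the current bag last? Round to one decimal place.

Initial rate:
Concentration = 15 mg ÷ 204 mL = 0.07352941 mg/mL
Rate = 2.6 mg/hr ÷ 0.07352941 mg/mL = 35.36 mL/hr
Volume infused so far = 35.36 mL/hr × 0.4 hr = 14.144 mL
Volume remaining = 204 − 14.144 = 189.856 mL
New rate:
Rate = 13.2 mg/hr ÷ 0.07352941 mg/mL = 179.52 mL/hr
Time remaining = 189.856 mL ÷ 179.52 mL/hr = 1.057576 hr

1.1 hours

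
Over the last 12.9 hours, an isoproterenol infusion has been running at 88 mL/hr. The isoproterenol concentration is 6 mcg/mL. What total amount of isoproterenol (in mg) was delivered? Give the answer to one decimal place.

Drug rate = 88 mL/hr × 6 mcg/mL = 528 mcg/hr
Total = 528 mcg/hr × 12.9 hr = 6811.2 mcg = 6.8112 mg

6.8 mg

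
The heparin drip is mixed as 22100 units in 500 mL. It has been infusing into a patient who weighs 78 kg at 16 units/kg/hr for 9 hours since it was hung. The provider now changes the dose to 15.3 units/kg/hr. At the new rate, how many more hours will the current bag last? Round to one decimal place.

Initial rate:
Dose = 16 units/kg/hr × 78 kg = 1248 units/hr
Concentration = 22100 units ÷ 500 mL = 44.2 units/mL
Rate = 1248 units/hr ÷ 44.2 units/mL = 28.23529 mL/hr
Volume infused so far = 28.23529 mL/hr × 9 hr = 254.1176 mL
Volume remaining = 500 − 254.1176 = 245.8824 mL
New rate:
Dose = 15.3 units/kg/hr × 78 kg = 1193.4 units/hr
Rate = 1193.4 units/hr ÷ 44.2 units/mL = 27 mL/hr
Time remaining = 245.8824 mL ÷ 27 mL/hr = 9.106754 hr

9.1 hours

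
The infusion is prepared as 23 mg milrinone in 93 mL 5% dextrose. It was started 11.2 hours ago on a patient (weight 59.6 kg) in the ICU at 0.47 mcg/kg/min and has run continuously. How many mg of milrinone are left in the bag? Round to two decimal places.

4.18 mg

Dose = 0.47 mcg/kg/min × 59.6 kg = 28.012 mcg/min
28.012 mcg/min × 60 min/hr = 1680.72 mcg/hr
Concentration = 23 mg ÷ 93 mL = 0.2473118 mg/mL = 247.3118 mcg/mL
Rate = 1680.72 mcg/hr ÷ 247.3118 mcg/mL = 6.795955 mL/hr
Volume infused = 6.795955 mL/hr × 11.2 hr = 76.11469 mL
Volume remaining = 93 − 76.11469 = 16.88531 mL
Drug remaining = 16.88531 mL × 247.3118 mcg/mL = 4175.936 mcg = 4.175936 mg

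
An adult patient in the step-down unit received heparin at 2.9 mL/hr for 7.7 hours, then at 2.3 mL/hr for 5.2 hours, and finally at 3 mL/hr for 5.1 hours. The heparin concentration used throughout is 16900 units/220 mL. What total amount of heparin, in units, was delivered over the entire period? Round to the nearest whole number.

3809 units

Concentration = 16900 units ÷ 220 mL = 76.81818 units/mL
Stage 1: 2.9 mL/hr × 7.7 hr = 22.33 mL → 22.33 mL × 76.81818 units/mL = 1715.35 units
Stage 2: 2.3 mL/hr × 5.2 hr = 11.96 mL → 11.96 mL × 76.81818 units/mL = 918.7455 units
Stage 3: 3 mL/hr × 5.1 hr = 15.3 mL → 15.3 mL × 76.81818 units/mL = 1175.318 units
Total = 1715.35 + 918.7455 + 1175.318 = 3809.414 units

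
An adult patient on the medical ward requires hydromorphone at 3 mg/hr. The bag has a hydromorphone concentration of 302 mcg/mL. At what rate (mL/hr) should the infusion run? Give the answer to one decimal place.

9.9 mL/hr

Concentration = 302 mcg/mL = 0.302 mg/mL
Rate = 3 mg/hr ÷ 0.302 mg/mL = 9.933775 mL/hr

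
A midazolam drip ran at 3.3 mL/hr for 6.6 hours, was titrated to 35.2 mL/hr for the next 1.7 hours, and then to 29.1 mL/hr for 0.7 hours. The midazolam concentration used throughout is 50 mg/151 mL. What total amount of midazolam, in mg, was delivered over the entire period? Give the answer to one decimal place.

Concentration = 50 mg ÷ 151 mL = 0.3311258 mg/mL
Stage 1: 3.3 mL/hr × 6.6 hr = 21.78 mL → 21.78 mL × 0.3311258 mg/mL = 7.211921 mg
Stage 2: 35.2 mL/hr × 1.7 hr = 59.84 mL → 59.84 mL × 0.3311258 mg/mL = 19.81457 mg
Stage 3: 29.1 mL/hr × 0.7 hr = 20.37 mL → 20.37 mL × 0.3311258 mg/mL = 6.745033 mg
Total = 7.211921 + 19.81457 + 6.745033 = 33.77152 mg

33.8 mg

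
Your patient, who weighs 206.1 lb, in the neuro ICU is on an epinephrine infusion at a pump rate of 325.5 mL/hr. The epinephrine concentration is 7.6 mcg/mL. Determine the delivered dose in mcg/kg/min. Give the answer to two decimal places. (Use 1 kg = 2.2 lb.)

Weight = 206.1 lb ÷ 2.2 lb/kg = 93.68182 kg
Drug rate = 325.5 mL/hr × 7.6 mcg/mL = 2473.8 mcg/hr
2473.8 mcg/hr ÷ 60 min/hr = 41.23 mcg/min
41.23 mcg/min ÷ 93.68182 kg = 0.4401067 mcg/kg/min

0.44 mcg/kg/min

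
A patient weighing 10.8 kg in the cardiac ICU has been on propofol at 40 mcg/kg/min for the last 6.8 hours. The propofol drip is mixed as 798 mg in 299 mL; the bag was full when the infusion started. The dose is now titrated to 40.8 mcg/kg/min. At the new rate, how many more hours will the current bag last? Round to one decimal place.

Initial rate:
Dose = 40 mcg/kg/min × 10.8 kg = 432 mcg/min
432 mcg/min × 60 min/hr = 25920 mcg/hr
Concentration = 798 mg ÷ 299 mL = 2.668896 mg/mL = 2668.896 mcg/mL
Rate = 25920 mcg/hr ÷ 2668.896 mcg/mL = 9.71188 mL/hr
Volume infused so far = 9.71188 mL/hr × 6.8 hr = 66.04078 mL
Volume remaining = 299 − 66.04078 = 232.9592 mL
New rate:
Dose = 40.8 mcg/kg/min × 10.8 kg = 440.64 mcg/min
440.64 mcg/min × 60 min/hr = 26438.4 mcg/hr
Rate = 26438.4 mcg/hr ÷ 2668.896 mcg/mL = 9.906117 mL/hr
Time remaining = 232.9592 mL ÷ 9.906117 mL/hr = 23.5167 hr

23.5 hours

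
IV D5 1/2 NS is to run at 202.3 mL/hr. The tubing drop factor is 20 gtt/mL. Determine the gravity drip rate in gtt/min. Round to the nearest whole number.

202.3 mL/hr ÷ 60 min/hr = 3.371667 mL/min
3.371667 mL/min × 20 gtt/mL = 67.43333 gtt/min

67 gtt/min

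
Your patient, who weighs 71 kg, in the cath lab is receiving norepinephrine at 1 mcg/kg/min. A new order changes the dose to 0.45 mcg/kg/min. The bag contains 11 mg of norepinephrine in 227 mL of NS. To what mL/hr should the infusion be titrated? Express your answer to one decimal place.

39.6 mL/hr

Dose = 0.45 mcg/kg/min × 71 kg = 31.95 mcg/min
31.95 mcg/min × 60 min/hr = 1917 mcg/hr
Concentration = 11 mg ÷ 227 mL = 0.04845815 mg/mL = 48.45815 mcg/mL
Rate = 1917 mcg/hr ÷ 48.45815 mcg/mL = 39.55991 mL/hr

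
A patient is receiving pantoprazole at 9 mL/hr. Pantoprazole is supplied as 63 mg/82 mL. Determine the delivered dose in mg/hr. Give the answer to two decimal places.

Concentration = 63 mg ÷ 82 mL = 0.7682927 mg/mL
Drug rate = 9 mL/hr × 0.7682927 mg/mL = 6.914634 mg/hr

6.91 mg/hr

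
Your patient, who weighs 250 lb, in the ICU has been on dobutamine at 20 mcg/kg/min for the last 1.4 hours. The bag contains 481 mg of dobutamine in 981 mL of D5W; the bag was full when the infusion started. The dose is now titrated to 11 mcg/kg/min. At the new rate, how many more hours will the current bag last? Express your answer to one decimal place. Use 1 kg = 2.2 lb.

3.9 hours

Initial rate:
Weight = 250 lb ÷ 2.2 lb/kg = 113.6364 kg
Dose = 20 mcg/kg/min × 113.6364 kg = 2272.727 mcg/min
2272.727 mcg/min × 60 min/hr = 136363.6 mcg/hr
Concentration = 481 mg ÷ 981 mL = 0.490316 mg/mL = 490.316 mcg/mL
Rate = 136363.6 mcg/hr ÷ 490.316 mcg/mL = 278.1138 mL/hr
Volume infused so far = 278.1138 mL/hr × 1.4 hr = 389.3593 mL
Volume remaining = 981 − 389.3593 = 591.6407 mL
New rate:
Dose = 11 mcg/kg/min × 113.6364 kg = 1250 mcg/min
1250 mcg/min × 60 min/hr = 75000 mcg/hr
Rate = 75000 mcg/hr ÷ 490.316 mcg/mL = 152.9626 mL/hr
Time remaining = 591.6407 mL ÷ 152.9626 mL/hr = 3.867879 hr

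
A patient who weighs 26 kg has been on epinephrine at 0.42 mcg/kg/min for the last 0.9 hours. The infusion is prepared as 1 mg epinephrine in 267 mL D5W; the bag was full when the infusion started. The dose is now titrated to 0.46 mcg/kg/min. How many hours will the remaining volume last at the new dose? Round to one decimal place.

Initial rate:
Dose = 0.42 mcg/kg/min × 26 kg = 10.92 mcg/min
10.92 mcg/min × 60 min/hr = 655.2 mcg/hr
Concentration = 1 mg ÷ 267 mL = 0.003745318 mg/mL = 3.745318 mcg/mL
Rate = 655.2 mcg/hr ÷ 3.745318 mcg/mL = 174.9384 mL/hr
Volume infused so far = 174.9384 mL/hr × 0.9 hr = 157.4446 mL
Volume remaining = 267 − 157.4446 = 109.5554 mL
New rate:
Dose = 0.46 mcg/kg/min × 26 kg = 11.96 mcg/min
11.96 mcg/min × 60 min/hr = 717.6 mcg/hr
Rate = 717.6 mcg/hr ÷ 3.745318 mcg/mL = 191.5992 mL/hr
Time remaining = 109.5554 mL ÷ 191.5992 mL/hr = 0.5717949 hr

0.6 hours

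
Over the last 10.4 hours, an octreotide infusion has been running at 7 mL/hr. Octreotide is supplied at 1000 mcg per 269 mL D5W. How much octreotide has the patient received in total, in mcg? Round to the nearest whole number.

271 mcg

Concentration = 1000 mcg ÷ 269 mL = 3.717472 mcg/mL
Drug rate = 7 mL/hr × 3.717472 mcg/mL = 26.0223 mcg/hr
Total = 26.0223 mcg/hr × 10.4 hr = 270.632 mcg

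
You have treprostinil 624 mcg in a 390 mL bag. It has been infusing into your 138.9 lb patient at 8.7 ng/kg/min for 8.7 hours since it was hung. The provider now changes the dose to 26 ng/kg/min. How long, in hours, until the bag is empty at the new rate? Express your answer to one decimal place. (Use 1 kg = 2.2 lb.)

3.4 hours

Initial rate:
Weight = 138.9 lb ÷ 2.2 lb/kg = 63.13636 kg
Dose = 8.7 ng/kg/min × 63.13636 kg = 549.2864 ng/min
549.2864 ng/min × 60 min/hr = 32957.18 ng/hr
Concentration = 624 mcg ÷ 390 mL = 1.6 mcg/mL = 1600 ng/mL
Rate = 32957.18 ng/hr ÷ 1600 ng/mL = 20.59824 mL/hr
Volume infused so far = 20.59824 mL/hr × 8.7 hr = 179.2047 mL
Volume remaining = 390 − 179.2047 = 210.7953 mL
New rate:
Dose = 26 ng/kg/min × 63.13636 kg = 1641.545 ng/min
1641.545 ng/min × 60 min/hr = 98492.73 ng/hr
Rate = 98492.73 ng/hr ÷ 1600 ng/mL = 61.55795 mL/hr
Time remaining = 210.7953 mL ÷ 61.55795 mL/hr = 3.424339 hr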